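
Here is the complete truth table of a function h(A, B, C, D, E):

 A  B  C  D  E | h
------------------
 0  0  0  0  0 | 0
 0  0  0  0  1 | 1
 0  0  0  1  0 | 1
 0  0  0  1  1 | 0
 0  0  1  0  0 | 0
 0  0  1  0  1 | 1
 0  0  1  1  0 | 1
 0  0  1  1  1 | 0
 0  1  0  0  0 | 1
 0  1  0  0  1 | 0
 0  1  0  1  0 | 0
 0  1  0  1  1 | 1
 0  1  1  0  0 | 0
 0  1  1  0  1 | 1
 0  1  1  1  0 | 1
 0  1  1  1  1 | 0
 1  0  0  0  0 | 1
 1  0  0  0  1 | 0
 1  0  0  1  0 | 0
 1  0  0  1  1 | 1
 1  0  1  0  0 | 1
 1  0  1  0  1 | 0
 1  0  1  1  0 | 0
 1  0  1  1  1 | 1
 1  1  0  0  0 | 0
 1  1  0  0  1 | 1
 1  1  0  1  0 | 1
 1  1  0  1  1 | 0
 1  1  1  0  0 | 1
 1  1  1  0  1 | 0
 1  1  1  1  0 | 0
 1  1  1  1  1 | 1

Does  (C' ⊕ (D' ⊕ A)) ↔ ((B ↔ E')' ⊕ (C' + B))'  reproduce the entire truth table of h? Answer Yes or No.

Yes

Evaluate (C' ⊕ (D' ⊕ A)) ↔ ((B ↔ E')' ⊕ (C' + B))' on each row and compare to h:
  A=0, B=0, C=0, D=0, E=0: formula gives 0, h = 0 ✓
  A=0, B=0, C=0, D=0, E=1: formula gives 1, h = 1 ✓
  A=0, B=0, C=0, D=1, E=0: formula gives 1, h = 1 ✓
  A=0, B=0, C=0, D=1, E=1: formula gives 0, h = 0 ✓
  …and likewise for the remaining 28 rows.
Every row agrees, so the formula is equivalent.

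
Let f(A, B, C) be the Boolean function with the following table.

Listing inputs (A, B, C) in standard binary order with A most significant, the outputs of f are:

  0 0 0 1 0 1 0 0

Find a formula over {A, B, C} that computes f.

f(A, B, C) = ((NOT A AND B) AND C) OR ((A AND NOT B) AND C)

Collect the rows where f=1 — (0,1,1), (1,0,1) — and write one minterm per row: ¬A·B·C, A·¬B·C. Their union (logical OR) reproduces the table exactly.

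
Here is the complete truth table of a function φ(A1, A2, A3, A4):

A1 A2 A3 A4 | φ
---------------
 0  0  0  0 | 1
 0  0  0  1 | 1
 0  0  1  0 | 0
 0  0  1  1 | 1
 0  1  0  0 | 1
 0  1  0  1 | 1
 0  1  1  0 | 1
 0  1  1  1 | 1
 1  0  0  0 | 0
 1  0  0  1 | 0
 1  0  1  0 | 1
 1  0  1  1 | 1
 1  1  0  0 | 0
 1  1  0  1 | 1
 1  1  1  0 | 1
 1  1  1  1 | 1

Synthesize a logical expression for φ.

φ(A1, A2, A3, A4) = NOT ((((((NOT A1 AND NOT A2) AND A3) AND NOT A4) OR (((A1 AND NOT A2) AND NOT A3) AND NOT A4)) OR (((A1 AND NOT A2) AND NOT A3) AND A4)) OR (((A1 AND A2) AND NOT A3) AND NOT A4))

The 0-rows are (0,0,1,0), (1,0,0,0), (1,0,0,1), (1,1,0,0). Take each as a conjunction (¬A1·¬A2·A3·¬A4, A1·¬A2·¬A3·¬A4, A1·¬A2·¬A3·A4, A1·A2·¬A3·¬A4), form their disjunction, and complement — that gives a formula that is 1 everywhere φ is.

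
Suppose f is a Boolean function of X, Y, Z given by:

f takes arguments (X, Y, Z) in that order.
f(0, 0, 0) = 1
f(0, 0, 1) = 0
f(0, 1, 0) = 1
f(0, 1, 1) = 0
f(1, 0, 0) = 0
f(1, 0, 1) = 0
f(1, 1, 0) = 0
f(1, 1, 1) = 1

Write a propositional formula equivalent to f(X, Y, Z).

f(X, Y, Z) = (((not X and not Y) and not Z) or ((not X and Y) and not Z)) or ((X and Y) and Z)

The 1-rows are (0,0,0), (0,1,0), (1,1,1). Each contributes one minterm — ¬X·¬Y·¬Z; ¬X·Y·¬Z; X·Y·Z — and their disjunction is a sum-of-products form of f.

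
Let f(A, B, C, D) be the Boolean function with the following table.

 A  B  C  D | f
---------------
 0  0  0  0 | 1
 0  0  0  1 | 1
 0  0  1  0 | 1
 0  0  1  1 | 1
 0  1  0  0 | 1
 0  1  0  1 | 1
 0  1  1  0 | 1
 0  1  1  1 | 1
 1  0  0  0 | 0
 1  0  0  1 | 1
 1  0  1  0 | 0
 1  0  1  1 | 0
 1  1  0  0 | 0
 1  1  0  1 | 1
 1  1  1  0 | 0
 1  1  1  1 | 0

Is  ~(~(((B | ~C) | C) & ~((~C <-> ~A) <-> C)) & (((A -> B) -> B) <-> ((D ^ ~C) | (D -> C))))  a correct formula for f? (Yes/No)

Check the formula against f row by row:
  A=0, B=0, C=0, D=0: formula gives 1, f = 1 ✓
  A=0, B=0, C=0, D=1: formula gives 1, f = 1 ✓
  A=0, B=0, C=1, D=0: formula gives 1, f = 1 ✓
  A=0, B=0, C=1, D=1: formula gives 1, f = 1 ✓
  … (the remaining 12 rows also agree.)
Every row agrees, so the formula is equivalent.

Yes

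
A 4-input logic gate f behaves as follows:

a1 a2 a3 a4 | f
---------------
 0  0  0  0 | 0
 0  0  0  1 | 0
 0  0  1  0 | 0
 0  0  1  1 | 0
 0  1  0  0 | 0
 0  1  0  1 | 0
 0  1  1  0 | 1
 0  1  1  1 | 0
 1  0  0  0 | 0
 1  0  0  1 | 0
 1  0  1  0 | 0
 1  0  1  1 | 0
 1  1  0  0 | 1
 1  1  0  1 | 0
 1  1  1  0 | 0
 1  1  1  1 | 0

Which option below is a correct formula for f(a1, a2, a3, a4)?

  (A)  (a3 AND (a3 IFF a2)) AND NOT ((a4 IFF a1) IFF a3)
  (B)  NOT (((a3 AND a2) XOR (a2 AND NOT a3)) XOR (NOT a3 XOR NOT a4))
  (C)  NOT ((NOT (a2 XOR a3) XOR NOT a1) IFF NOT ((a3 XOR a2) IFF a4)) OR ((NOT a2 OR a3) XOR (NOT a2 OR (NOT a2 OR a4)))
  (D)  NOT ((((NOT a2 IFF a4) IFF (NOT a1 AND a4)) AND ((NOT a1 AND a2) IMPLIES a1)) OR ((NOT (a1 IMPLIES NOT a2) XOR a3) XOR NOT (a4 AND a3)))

D

(A): at (0,1,1,0) it gives 0, but f = 1 — eliminated.
(B): at (0,0,0,0) it gives 1, but f = 0 — eliminated.
(C): at (0,0,0,1) it gives 1, but f = 0 — eliminated.
(D) is the remaining candidate, and it agrees with f on all 16 inputs.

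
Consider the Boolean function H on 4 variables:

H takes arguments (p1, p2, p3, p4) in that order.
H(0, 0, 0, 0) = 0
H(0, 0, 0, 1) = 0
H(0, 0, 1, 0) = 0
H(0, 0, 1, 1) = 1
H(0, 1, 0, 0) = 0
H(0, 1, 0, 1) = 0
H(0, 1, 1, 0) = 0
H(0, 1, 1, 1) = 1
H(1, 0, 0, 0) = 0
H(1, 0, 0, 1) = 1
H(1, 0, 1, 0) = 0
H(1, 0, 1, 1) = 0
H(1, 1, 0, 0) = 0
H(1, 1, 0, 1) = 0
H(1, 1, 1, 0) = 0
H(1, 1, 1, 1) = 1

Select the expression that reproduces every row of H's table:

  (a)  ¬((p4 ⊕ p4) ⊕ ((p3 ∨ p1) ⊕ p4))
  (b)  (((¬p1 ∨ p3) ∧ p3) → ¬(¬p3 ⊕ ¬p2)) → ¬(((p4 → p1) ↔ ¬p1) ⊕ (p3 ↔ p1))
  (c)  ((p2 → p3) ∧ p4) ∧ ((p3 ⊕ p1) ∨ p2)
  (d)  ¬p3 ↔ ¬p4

(a) fails at (0,0,0,0): the formula yields 1, H is 0.
(b) fails at (0,0,0,0): the formula yields 1, H is 0.
(d) fails at (0,0,0,0): the formula yields 1, H is 0.
That leaves (c). Evaluating it on every row reproduces the table of H exactly.

c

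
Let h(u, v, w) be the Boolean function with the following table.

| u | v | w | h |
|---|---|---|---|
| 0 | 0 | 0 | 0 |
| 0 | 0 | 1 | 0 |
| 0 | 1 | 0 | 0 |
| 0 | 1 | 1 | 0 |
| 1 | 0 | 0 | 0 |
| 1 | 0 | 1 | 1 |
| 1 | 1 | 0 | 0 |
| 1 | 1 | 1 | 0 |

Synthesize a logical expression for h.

h is 1 on exactly one input, (1,0,1), whose minterm is u·¬v·w. So h is just that conjunction.

h(u, v, w) = (u AND NOT v) AND w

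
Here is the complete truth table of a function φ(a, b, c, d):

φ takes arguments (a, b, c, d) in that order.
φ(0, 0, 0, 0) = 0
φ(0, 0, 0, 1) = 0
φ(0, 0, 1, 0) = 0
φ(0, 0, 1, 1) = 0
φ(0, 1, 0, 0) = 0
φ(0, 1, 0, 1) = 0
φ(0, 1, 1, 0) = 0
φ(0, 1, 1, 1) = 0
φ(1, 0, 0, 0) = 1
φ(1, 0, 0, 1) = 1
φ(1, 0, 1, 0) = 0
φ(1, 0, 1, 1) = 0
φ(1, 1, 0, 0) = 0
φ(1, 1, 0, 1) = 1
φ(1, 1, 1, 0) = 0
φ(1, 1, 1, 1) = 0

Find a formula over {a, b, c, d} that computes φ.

φ(a, b, c, d) = ((((a & ~b) & ~c) & ~d) | (((a & ~b) & ~c) & d)) | (((a & b) & ~c) & d)

Collect the rows where φ=1 — (1,0,0,0), (1,0,0,1), (1,1,0,1) — and write one minterm per row: a·¬b·¬c·¬d, a·¬b·¬c·d, a·b·¬c·d. Their union (logical OR) reproduces the table exactly.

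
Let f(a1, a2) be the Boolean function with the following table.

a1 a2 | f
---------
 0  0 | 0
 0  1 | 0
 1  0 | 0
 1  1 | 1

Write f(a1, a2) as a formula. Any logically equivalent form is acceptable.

f(a1, a2) = a1 & a2

The output is 1 only when every input is 1 — the AND of all inputs.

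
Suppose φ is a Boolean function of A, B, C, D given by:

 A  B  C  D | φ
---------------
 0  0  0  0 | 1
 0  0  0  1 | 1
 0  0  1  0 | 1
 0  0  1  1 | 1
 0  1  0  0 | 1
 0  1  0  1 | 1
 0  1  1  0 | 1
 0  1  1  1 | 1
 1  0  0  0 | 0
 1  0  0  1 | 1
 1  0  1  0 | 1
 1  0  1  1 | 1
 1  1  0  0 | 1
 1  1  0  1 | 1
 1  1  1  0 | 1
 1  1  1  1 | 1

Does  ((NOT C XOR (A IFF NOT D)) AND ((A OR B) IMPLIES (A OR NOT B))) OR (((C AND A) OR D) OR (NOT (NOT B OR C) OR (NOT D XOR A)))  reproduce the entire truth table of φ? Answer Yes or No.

Evaluate ((NOT C XOR (A IFF NOT D)) AND ((A OR B) IMPLIES (A OR NOT B))) OR (((C AND A) OR D) OR (NOT (NOT B OR C) OR (NOT D XOR A))) on each row and compare to φ:
  A=0, B=0, C=0, D=0: formula gives 1, φ = 1 ✓
  A=0, B=0, C=0, D=1: formula gives 1, φ = 1 ✓
  A=0, B=0, C=1, D=0: formula gives 1, φ = 1 ✓
  A=0, B=0, C=1, D=1: formula gives 1, φ = 1 ✓
  …and likewise for the remaining 12 rows.
All 16 rows match — the expression computes φ exactly.

Yes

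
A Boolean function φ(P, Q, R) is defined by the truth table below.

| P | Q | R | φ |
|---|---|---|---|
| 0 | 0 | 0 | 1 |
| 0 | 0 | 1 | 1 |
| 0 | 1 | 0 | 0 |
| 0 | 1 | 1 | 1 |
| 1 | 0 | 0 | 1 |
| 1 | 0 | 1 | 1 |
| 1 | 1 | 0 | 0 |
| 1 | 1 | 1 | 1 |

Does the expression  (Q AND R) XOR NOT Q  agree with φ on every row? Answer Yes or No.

Evaluate (Q AND R) XOR NOT Q on each row and compare to φ:
  P=0, Q=0, R=0: formula gives 1, φ = 1 ✓
  P=0, Q=0, R=1: formula gives 1, φ = 1 ✓
  P=0, Q=1, R=0: formula gives 0, φ = 0 ✓
  P=0, Q=1, R=1: formula gives 1, φ = 1 ✓
  P=1, Q=0, R=0: formula gives 1, φ = 1 ✓
  … (the remaining 3 rows also agree.)
No disagreement on any input; they are logically equivalent.

Yes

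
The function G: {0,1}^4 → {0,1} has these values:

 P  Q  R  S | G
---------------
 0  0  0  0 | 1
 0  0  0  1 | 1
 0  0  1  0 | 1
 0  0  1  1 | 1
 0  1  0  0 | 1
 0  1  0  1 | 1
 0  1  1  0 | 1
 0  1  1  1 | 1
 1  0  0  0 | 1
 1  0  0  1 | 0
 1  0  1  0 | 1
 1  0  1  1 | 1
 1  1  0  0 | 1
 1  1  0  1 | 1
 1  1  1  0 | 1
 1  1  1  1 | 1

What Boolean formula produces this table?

G is 0 on exactly one input, (1,0,0,1), whose minterm is P·¬Q·¬R·S. So G is the negation of that single conjunction.

G(P, Q, R, S) = not (((P and not Q) and not R) and S)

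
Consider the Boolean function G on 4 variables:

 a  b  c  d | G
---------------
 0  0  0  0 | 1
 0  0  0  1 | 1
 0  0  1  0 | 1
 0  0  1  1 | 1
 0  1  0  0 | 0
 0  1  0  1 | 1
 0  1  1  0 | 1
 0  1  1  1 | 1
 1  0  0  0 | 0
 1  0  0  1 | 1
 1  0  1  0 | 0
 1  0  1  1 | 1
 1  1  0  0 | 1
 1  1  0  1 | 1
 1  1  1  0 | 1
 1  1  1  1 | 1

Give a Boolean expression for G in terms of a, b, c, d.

G(a, b, c, d) = (((((a' · b) · c') · d') + (((a · b') · c') · d')) + (((a · b') · c) · d'))'

G is 0 on only 3 rows — (0,1,0,0), (1,0,0,0), (1,0,1,0). Writing each as a minterm (¬a·b·¬c·¬d, a·¬b·¬c·¬d, a·¬b·c·¬d) and OR-ing them characterizes exactly where G=0, so G is the negation of that disjunction.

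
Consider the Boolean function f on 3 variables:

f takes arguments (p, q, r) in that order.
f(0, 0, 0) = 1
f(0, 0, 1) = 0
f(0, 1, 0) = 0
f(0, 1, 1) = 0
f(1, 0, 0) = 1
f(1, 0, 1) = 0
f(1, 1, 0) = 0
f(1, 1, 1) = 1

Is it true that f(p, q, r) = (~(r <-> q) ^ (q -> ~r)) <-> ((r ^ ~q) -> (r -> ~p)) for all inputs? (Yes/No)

Yes

Test each input against both f and the formula:
  p=0, q=0, r=0: formula gives 1, f = 1 ✓
  p=0, q=0, r=1: formula gives 0, f = 0 ✓
  p=0, q=1, r=0: formula gives 0, f = 0 ✓
  p=0, q=1, r=1: formula gives 0, f = 0 ✓
  p=1, q=0, r=0: formula gives 1, f = 1 ✓
  … (the remaining 3 rows also agree.)
All 8 rows match — the expression computes f exactly.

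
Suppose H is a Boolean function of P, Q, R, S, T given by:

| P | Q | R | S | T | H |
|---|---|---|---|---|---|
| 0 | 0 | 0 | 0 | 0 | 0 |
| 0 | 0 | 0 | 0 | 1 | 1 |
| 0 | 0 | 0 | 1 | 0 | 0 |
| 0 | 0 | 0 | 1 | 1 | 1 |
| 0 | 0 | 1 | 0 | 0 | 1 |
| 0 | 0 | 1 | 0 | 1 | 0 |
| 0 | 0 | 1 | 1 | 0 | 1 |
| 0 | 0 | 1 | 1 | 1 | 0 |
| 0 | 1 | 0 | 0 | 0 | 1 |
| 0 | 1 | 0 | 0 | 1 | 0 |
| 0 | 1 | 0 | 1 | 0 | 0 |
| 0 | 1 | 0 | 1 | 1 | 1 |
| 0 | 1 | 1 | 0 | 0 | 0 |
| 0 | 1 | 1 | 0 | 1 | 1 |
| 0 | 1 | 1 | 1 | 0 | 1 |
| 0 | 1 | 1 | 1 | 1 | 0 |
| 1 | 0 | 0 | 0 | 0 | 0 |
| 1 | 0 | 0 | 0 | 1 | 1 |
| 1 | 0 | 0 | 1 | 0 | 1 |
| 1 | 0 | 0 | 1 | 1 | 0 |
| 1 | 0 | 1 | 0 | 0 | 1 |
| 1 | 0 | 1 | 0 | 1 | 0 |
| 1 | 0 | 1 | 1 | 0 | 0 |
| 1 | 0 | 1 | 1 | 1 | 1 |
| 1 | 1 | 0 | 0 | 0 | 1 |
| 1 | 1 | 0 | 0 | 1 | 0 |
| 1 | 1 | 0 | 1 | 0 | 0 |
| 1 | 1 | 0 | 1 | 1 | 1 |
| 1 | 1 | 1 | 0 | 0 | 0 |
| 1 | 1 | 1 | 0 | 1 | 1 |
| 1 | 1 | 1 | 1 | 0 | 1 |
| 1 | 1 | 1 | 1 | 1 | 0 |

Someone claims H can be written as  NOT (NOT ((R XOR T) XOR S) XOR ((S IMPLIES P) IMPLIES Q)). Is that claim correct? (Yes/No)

Yes

Check the formula against H row by row:
  P=0, Q=0, R=0, S=0, T=0: formula gives 0, H = 0 ✓
  P=0, Q=0, R=0, S=0, T=1: formula gives 1, H = 1 ✓
  P=0, Q=0, R=0, S=1, T=0: formula gives 0, H = 0 ✓
  P=0, Q=0, R=0, S=1, T=1: formula gives 1, H = 1 ✓
  …and likewise for the remaining 28 rows.
All 32 rows match — the expression computes H exactly.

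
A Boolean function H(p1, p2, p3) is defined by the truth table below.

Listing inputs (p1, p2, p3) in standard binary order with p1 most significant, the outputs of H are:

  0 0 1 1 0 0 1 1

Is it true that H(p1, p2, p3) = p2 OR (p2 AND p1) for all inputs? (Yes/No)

Yes

Evaluate p2 OR (p2 AND p1) on each row and compare to H:
  p1=0, p2=0, p3=0: formula gives 0, H = 0 ✓
  p1=0, p2=0, p3=1: formula gives 0, H = 0 ✓
  p1=0, p2=1, p3=0: formula gives 1, H = 1 ✓
  p1=0, p2=1, p3=1: formula gives 1, H = 1 ✓
  p1=1, p2=0, p3=0: formula gives 0, H = 0 ✓
  …and likewise for the remaining 3 rows.
All 8 rows match — the expression computes H exactly.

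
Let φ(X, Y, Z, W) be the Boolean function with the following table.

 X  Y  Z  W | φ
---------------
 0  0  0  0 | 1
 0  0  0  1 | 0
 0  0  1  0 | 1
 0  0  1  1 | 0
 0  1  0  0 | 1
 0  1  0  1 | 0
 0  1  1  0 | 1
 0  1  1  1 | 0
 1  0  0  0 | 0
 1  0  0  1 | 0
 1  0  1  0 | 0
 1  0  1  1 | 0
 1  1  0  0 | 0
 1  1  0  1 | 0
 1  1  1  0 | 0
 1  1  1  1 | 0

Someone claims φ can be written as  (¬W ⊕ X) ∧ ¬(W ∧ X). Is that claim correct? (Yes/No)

Yes

Evaluate (¬W ⊕ X) ∧ ¬(W ∧ X) on each row and compare to φ:
  X=0, Y=0, Z=0, W=0: formula gives 1, φ = 1 ✓
  X=0, Y=0, Z=0, W=1: formula gives 0, φ = 0 ✓
  X=0, Y=0, Z=1, W=0: formula gives 1, φ = 1 ✓
  X=0, Y=0, Z=1, W=1: formula gives 0, φ = 0 ✓
  …and likewise for the remaining 12 rows.
No disagreement on any input; they are logically equivalent.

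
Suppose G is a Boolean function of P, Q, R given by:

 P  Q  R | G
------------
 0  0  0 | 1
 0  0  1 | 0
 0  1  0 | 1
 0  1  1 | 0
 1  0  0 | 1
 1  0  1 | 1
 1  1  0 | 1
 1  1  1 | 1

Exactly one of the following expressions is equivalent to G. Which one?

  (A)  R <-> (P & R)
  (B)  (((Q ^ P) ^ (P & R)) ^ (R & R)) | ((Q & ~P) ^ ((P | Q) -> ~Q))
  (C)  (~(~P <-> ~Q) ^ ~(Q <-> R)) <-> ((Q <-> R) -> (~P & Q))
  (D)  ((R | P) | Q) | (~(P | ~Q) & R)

(B) disagrees with G on (0,0,1) (formula → 1, table → 0); rule it out.
(C) disagrees with G on (0,0,1) (formula → 1, table → 0); rule it out.
(D) disagrees with G on (0,0,0) (formula → 0, table → 1); rule it out.
(A) is the remaining candidate, and it agrees with G on all 8 inputs.

A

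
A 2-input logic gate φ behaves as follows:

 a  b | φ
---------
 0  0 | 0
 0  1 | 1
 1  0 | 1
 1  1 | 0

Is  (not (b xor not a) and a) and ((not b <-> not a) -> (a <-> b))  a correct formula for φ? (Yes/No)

Evaluate (not (b xor not a) and a) and ((not b <-> not a) -> (a <-> b)) on each row and compare to φ:
  a=0, b=0: formula gives 0, φ = 0 ✓
  a=0, b=1: formula gives 0, but φ = 1 ✗
Row (0,1) is a counterexample, so the formula is not equivalent to φ.

No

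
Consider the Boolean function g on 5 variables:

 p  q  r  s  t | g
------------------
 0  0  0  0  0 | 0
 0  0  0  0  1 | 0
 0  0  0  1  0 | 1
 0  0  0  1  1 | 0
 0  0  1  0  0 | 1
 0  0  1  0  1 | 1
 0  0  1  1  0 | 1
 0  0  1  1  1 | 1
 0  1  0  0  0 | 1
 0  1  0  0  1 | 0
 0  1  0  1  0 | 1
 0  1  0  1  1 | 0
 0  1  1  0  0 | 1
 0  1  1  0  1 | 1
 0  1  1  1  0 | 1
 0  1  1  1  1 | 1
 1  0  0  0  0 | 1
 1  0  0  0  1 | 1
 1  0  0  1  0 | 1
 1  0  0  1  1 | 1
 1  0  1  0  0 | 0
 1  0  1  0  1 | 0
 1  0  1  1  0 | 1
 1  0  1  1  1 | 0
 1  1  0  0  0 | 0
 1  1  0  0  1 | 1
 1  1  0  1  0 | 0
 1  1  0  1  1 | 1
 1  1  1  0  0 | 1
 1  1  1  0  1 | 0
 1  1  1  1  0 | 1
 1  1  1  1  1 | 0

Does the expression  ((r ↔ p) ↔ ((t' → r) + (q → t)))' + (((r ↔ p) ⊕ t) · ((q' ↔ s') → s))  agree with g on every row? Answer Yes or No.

Yes

Test each input against both g and the formula:
  p=0, q=0, r=0, s=0, t=0: formula gives 0, g = 0 ✓
  p=0, q=0, r=0, s=0, t=1: formula gives 0, g = 0 ✓
  p=0, q=0, r=0, s=1, t=0: formula gives 1, g = 1 ✓
  p=0, q=0, r=0, s=1, t=1: formula gives 0, g = 0 ✓
  …and likewise for the remaining 28 rows.
Every row agrees, so the formula is equivalent.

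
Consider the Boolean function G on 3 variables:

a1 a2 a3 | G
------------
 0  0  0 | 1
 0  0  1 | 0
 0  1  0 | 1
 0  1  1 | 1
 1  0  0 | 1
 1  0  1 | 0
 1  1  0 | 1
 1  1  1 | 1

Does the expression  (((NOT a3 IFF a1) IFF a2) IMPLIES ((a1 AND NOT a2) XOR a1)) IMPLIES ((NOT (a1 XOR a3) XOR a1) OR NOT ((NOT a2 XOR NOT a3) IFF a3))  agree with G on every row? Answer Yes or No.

No

Test each input against both G and the formula:
  a1=0, a2=0, a3=0: formula gives 1, G = 1 ✓
  a1=0, a2=0, a3=1: formula gives 0, G = 0 ✓
  a1=0, a2=1, a3=0: formula gives 1, G = 1 ✓
  a1=0, a2=1, a3=1: formula gives 1, G = 1 ✓
  a1=1, a2=0, a3=0: formula gives 1, G = 1 ✓
  a1=1, a2=0, a3=1: formula gives 1, but G = 0 ✗
Row (1,0,1) is a counterexample, so the formula is not equivalent to G.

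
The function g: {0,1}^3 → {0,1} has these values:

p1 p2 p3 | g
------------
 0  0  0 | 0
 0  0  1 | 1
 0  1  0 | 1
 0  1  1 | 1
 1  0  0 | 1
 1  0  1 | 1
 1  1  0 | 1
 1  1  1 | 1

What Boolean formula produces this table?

The output is 1 whenever at least one input is 1 — the OR of all inputs.

g(p1, p2, p3) = (p1 or p2) or p3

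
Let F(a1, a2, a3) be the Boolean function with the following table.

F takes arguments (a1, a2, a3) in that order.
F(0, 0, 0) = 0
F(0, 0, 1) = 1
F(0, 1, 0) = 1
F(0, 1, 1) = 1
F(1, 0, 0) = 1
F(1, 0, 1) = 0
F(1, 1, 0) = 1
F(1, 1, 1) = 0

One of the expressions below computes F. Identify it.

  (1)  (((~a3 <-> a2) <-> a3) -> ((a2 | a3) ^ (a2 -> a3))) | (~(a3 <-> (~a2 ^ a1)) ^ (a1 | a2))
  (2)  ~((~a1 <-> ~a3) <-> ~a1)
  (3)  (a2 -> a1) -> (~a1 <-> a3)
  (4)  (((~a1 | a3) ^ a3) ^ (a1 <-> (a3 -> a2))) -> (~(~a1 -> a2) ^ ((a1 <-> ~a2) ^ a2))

3

(1): at (0,0,0) it gives 1, but F = 0 — eliminated.
(2): at (0,1,0) it gives 0, but F = 1 — eliminated.
(4): at (0,0,0) it gives 1, but F = 0 — eliminated.
(3) is the remaining candidate, and it agrees with F on all 8 inputs.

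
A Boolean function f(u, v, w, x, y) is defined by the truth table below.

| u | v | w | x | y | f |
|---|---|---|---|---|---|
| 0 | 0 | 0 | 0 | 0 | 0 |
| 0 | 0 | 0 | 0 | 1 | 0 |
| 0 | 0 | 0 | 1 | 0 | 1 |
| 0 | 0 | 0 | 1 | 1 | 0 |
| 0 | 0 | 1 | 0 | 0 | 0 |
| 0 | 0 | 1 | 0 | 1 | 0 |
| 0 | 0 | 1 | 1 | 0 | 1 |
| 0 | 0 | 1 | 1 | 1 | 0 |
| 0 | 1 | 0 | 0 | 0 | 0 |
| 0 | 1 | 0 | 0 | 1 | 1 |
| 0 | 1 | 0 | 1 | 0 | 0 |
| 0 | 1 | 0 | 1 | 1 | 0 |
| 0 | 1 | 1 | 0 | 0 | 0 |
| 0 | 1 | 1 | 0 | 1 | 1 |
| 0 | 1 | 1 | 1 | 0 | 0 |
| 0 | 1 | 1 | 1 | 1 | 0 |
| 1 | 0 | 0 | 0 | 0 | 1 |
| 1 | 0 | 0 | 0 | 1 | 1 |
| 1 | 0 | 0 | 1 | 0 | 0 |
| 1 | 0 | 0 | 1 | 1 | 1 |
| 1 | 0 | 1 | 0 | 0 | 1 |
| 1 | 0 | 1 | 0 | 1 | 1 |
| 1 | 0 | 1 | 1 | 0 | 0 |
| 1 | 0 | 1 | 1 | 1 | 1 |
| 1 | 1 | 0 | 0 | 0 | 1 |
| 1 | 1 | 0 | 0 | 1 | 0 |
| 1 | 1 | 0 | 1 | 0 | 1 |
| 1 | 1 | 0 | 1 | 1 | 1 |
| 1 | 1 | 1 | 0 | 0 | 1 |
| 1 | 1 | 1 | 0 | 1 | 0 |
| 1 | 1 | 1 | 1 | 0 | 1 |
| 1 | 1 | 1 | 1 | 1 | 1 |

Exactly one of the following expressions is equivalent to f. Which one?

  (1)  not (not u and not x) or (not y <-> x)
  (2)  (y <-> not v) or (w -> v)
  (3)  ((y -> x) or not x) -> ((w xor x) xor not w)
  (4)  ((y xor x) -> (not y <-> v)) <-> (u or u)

(1): at (0,0,0,0,1) it gives 1, but f = 0 — eliminated.
(2): at (0,0,0,0,0) it gives 1, but f = 0 — eliminated.
(3): at (0,0,0,0,0) it gives 1, but f = 0 — eliminated.
(4) is the remaining candidate, and it agrees with f on all 32 inputs.

4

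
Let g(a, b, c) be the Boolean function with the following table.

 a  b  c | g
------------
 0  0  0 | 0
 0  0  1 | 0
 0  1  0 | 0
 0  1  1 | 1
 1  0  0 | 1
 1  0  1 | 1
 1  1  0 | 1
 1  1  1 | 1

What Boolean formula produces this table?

g(a, b, c) = ((((a' · b') · c') + ((a' · b') · c)) + ((a' · b) · c'))'

g is 0 on only 3 rows — (0,0,0), (0,0,1), (0,1,0). Writing each as a minterm (¬a·¬b·¬c, ¬a·¬b·c, ¬a·b·¬c) and OR-ing them characterizes exactly where g=0, so g is the negation of that disjunction.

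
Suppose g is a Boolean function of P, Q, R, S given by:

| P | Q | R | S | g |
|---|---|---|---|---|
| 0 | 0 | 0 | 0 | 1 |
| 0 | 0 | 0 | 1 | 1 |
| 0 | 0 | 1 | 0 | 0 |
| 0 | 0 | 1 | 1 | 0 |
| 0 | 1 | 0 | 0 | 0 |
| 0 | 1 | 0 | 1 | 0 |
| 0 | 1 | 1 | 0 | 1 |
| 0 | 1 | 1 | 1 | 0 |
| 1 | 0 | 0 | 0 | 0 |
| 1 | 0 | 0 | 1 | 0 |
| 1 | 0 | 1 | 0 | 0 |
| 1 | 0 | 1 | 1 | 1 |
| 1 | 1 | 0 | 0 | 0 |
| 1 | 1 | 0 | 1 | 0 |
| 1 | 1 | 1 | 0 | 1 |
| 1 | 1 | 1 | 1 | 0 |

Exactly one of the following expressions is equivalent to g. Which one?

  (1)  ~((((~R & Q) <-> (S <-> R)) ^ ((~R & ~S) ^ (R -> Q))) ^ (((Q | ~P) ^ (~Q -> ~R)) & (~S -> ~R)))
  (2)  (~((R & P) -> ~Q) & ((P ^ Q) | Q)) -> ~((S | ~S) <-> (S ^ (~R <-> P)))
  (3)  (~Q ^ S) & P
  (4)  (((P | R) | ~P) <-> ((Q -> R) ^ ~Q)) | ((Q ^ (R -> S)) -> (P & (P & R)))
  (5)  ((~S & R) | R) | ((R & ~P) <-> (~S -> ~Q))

(2): at (0,0,1,0) it gives 1, but g = 0 — eliminated.
(3): at (0,0,0,0) it gives 0, but g = 1 — eliminated.
(4): at (0,0,0,0) it gives 0, but g = 1 — eliminated.
(5): at (0,0,0,0) it gives 0, but g = 1 — eliminated.
Only (1) survives; checking it on all 16 rows confirms it matches g.

1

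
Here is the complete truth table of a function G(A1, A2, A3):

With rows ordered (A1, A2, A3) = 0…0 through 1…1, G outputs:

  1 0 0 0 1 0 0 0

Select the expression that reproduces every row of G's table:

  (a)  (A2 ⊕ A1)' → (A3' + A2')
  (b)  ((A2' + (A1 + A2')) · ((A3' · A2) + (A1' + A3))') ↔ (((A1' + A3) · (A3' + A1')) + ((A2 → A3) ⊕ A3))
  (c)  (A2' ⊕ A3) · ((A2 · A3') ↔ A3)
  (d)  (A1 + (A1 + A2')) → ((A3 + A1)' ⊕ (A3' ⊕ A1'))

c

(a): at (0,0,1) it gives 1, but G = 0 — eliminated.
(b): at (0,0,0) it gives 0, but G = 1 — eliminated.
(d): at (0,0,1) it gives 1, but G = 0 — eliminated.
That leaves (c). Evaluating it on every row reproduces the table of G exactly.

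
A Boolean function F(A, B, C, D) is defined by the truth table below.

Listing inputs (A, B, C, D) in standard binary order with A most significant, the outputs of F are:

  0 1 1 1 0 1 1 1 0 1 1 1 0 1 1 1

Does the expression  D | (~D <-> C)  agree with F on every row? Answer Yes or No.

Yes

Evaluate D | (~D <-> C) on each row and compare to F:
  A=0, B=0, C=0, D=0: formula gives 0, F = 0 ✓
  A=0, B=0, C=0, D=1: formula gives 1, F = 1 ✓
  A=0, B=0, C=1, D=0: formula gives 1, F = 1 ✓
  A=0, B=0, C=1, D=1: formula gives 1, F = 1 ✓
  …and likewise for the remaining 12 rows.
All 16 rows match — the expression computes F exactly.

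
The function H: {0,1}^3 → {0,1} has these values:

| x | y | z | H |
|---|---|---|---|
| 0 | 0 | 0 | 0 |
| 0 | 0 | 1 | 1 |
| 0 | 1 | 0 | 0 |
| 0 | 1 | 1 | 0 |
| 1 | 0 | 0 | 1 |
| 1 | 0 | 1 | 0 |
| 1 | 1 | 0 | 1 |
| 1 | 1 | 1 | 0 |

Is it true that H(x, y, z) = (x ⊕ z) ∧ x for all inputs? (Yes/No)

No

Evaluate (x ⊕ z) ∧ x on each row and compare to H:
  x=0, y=0, z=0: formula gives 0, H = 0 ✓
  x=0, y=0, z=1: formula gives 0, but H = 1 ✗
A single disagreement suffices: at (0,0,1) they differ, so the formula does not compute H.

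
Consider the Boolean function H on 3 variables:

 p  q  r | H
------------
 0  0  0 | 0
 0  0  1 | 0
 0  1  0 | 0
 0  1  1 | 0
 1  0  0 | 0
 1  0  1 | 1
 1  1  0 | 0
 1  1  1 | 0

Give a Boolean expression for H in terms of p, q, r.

H is 1 on exactly one input, (1,0,1), whose minterm is p·¬q·r. So H is just that conjunction.

H(p, q, r) = (p AND NOT q) AND r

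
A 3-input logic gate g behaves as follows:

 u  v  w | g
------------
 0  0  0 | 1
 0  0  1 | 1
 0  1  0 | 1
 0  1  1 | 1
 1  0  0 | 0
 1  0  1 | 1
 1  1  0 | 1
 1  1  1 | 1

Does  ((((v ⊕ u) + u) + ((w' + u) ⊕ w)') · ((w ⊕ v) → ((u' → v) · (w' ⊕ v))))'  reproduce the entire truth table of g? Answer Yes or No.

No

Test each input against both g and the formula:
  u=0, v=0, w=0: formula gives 1, g = 1 ✓
  u=0, v=0, w=1: formula gives 1, g = 1 ✓
  u=0, v=1, w=0: formula gives 1, g = 1 ✓
  u=0, v=1, w=1: formula gives 0, but g = 1 ✗
Since they disagree at (0,1,1), the expression is not a correct formula for g.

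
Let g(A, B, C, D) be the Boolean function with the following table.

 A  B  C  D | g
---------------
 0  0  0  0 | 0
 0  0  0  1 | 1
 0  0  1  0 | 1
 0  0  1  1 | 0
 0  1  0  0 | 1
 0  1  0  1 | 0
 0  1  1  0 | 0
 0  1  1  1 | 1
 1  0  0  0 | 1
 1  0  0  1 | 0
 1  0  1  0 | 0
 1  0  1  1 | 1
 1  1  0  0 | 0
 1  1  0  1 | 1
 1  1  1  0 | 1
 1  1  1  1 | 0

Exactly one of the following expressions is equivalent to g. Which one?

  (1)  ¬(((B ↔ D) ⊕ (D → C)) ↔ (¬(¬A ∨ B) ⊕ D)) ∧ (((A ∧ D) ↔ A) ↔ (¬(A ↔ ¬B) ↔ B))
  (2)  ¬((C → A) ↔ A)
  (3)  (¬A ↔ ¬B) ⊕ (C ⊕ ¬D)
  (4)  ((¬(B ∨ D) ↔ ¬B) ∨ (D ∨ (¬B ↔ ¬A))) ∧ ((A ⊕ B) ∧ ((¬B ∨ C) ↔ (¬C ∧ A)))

3

(1) disagrees with g on (0,0,0,1) (formula → 0, table → 1); rule it out.
(2) disagrees with g on (0,0,0,0) (formula → 1, table → 0); rule it out.
(4) disagrees with g on (0,0,0,1) (formula → 0, table → 1); rule it out.
(3) is the remaining candidate, and it agrees with g on all 16 inputs.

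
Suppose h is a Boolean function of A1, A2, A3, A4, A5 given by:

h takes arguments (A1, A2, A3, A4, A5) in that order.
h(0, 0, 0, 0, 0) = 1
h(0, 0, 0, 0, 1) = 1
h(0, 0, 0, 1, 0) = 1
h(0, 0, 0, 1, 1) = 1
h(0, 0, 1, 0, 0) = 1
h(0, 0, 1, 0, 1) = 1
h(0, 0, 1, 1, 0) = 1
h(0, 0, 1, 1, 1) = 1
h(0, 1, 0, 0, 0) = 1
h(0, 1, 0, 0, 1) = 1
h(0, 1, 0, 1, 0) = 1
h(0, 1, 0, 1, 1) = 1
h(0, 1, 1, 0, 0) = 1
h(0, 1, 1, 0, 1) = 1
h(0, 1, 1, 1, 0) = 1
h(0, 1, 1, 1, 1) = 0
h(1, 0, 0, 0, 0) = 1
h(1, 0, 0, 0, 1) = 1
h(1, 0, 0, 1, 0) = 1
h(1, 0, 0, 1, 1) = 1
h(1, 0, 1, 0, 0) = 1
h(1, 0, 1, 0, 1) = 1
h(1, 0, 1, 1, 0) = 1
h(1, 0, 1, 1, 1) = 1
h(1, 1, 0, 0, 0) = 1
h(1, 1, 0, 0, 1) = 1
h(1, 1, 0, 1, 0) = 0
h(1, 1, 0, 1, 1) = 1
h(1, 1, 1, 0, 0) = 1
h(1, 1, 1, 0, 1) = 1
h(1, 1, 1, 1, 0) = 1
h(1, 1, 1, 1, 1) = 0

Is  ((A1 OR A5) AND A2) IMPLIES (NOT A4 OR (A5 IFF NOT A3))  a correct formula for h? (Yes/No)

Yes

Test each input against both h and the formula:
  A1=0, A2=0, A3=0, A4=0, A5=0: formula gives 1, h = 1 ✓
  A1=0, A2=0, A3=0, A4=0, A5=1: formula gives 1, h = 1 ✓
  A1=0, A2=0, A3=0, A4=1, A5=0: formula gives 1, h = 1 ✓
  A1=0, A2=0, A3=0, A4=1, A5=1: formula gives 1, h = 1 ✓
  …and likewise for the remaining 28 rows.
All 32 rows match — the expression computes h exactly.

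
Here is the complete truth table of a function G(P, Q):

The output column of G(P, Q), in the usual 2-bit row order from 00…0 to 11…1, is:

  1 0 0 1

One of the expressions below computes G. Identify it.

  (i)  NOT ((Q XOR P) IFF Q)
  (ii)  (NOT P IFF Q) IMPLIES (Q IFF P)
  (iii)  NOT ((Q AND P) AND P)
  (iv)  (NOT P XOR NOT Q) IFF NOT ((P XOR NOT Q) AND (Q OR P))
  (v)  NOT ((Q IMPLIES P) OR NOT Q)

(i) fails at (0,0): the formula yields 0, G is 1.
(iii) fails at (0,1): the formula yields 1, G is 0.
(iv) fails at (0,0): the formula yields 0, G is 1.
(v) fails at (0,0): the formula yields 0, G is 1.
Only (ii) survives; checking it on all 4 rows confirms it matches G.

ii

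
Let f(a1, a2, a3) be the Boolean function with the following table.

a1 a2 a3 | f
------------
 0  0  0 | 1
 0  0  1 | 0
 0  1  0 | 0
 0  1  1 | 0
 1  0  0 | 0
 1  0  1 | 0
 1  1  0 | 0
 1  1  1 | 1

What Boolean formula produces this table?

f=1 on 2 inputs: (0,0,0), (1,1,1). Reading each as a conjunction of literals (¬a1·¬a2·¬a3, a1·a2·a3) and taking the OR gives the canonical DNF.

f(a1, a2, a3) = ((~a1 & ~a2) & ~a3) | ((a1 & a2) & a3)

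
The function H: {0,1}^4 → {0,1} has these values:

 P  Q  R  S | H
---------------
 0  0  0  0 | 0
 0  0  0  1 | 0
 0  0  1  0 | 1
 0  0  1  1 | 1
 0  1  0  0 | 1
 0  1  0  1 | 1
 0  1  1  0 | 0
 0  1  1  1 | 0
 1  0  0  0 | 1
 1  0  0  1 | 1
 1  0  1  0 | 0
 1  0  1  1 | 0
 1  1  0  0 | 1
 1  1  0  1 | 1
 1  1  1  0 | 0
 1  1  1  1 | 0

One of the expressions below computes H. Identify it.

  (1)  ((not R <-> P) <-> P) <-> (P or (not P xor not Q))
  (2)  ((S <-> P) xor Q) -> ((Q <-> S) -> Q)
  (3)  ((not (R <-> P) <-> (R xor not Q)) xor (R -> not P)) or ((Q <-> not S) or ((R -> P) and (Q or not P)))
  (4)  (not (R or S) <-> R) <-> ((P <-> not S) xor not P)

1

(2) disagrees with H on (0,0,0,1) (formula → 1, table → 0); rule it out.
(3) disagrees with H on (0,0,0,0) (formula → 1, table → 0); rule it out.
(4) disagrees with H on (0,0,1,0) (formula → 0, table → 1); rule it out.
(1) is the remaining candidate, and it agrees with H on all 16 inputs.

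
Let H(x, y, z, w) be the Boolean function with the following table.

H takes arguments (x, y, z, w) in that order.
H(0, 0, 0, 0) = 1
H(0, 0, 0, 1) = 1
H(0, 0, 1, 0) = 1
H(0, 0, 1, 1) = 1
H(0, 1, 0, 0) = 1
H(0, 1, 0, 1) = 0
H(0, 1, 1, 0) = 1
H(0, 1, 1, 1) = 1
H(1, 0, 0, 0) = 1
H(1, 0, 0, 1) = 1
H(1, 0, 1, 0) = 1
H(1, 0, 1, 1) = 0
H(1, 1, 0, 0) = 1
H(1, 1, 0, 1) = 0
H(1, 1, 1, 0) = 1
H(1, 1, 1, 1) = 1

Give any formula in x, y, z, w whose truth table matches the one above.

H is 0 on only 3 rows — (0,1,0,1), (1,0,1,1), (1,1,0,1). Writing each as a minterm (¬x·y·¬z·w, x·¬y·z·w, x·y·¬z·w) and OR-ing them characterizes exactly where H=0, so H is the negation of that disjunction.

H(x, y, z, w) = ¬(((((¬x ∧ y) ∧ ¬z) ∧ w) ∨ (((x ∧ ¬y) ∧ z) ∧ w)) ∨ (((x ∧ y) ∧ ¬z) ∧ w))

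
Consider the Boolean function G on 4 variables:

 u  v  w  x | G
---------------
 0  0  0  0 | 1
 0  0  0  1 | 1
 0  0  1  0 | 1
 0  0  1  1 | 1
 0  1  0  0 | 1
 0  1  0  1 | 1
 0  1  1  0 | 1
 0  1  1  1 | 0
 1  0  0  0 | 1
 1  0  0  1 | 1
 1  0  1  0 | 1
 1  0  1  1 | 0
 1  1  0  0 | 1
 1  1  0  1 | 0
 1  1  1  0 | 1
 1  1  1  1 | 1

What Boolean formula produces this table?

G is 0 on only 3 rows — (0,1,1,1), (1,0,1,1), (1,1,0,1). Writing each as a minterm (¬u·v·w·x, u·¬v·w·x, u·v·¬w·x) and OR-ing them characterizes exactly where G=0, so G is the negation of that disjunction.

G(u, v, w, x) = not (((((not u and v) and w) and x) or (((u and not v) and w) and x)) or (((u and v) and not w) and x))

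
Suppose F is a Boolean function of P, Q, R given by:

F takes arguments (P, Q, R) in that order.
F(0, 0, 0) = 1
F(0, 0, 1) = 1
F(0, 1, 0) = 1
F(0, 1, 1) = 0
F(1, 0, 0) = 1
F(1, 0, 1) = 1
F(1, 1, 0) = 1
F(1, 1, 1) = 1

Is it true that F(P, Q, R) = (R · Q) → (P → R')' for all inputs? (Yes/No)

Check the formula against F row by row:
  P=0, Q=0, R=0: formula gives 1, F = 1 ✓
  P=0, Q=0, R=1: formula gives 1, F = 1 ✓
  P=0, Q=1, R=0: formula gives 1, F = 1 ✓
  P=0, Q=1, R=1: formula gives 0, F = 0 ✓
  P=1, Q=0, R=0: formula gives 1, F = 1 ✓
  …and likewise for the remaining 3 rows.
All 8 rows match — the expression computes F exactly.

Yes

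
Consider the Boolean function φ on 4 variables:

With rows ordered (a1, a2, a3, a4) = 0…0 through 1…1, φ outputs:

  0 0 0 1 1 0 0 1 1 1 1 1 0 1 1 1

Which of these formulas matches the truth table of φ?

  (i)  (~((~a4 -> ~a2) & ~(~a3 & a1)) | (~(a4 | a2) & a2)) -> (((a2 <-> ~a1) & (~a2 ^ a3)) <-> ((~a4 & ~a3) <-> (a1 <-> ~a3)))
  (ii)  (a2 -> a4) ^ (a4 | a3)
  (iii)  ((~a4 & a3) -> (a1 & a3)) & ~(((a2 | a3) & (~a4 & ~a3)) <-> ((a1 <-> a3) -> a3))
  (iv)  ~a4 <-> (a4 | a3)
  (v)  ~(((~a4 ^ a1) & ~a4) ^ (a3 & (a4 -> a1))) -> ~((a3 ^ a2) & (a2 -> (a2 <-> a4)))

iii

(i): at (0,0,0,0) it gives 1, but φ = 0 — eliminated.
(ii): at (0,0,0,0) it gives 1, but φ = 0 — eliminated.
(iv): at (0,0,1,0) it gives 1, but φ = 0 — eliminated.
(v): at (0,0,0,0) it gives 1, but φ = 0 — eliminated.
Only (iii) survives; checking it on all 16 rows confirms it matches φ.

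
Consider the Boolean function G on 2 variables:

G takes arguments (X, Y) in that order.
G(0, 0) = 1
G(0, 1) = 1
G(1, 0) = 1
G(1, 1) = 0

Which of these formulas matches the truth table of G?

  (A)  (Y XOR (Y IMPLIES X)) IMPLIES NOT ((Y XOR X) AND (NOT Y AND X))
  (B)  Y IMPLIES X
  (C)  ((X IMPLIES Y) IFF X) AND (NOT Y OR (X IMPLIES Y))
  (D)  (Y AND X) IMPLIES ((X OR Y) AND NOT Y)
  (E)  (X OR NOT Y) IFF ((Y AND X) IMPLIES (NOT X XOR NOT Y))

D

(A) fails at (1,0): the formula yields 0, G is 1.
(B) fails at (0,1): the formula yields 0, G is 1.
(C) fails at (0,0): the formula yields 0, G is 1.
(E) fails at (0,1): the formula yields 0, G is 1.
That leaves (D). Evaluating it on every row reproduces the table of G exactly.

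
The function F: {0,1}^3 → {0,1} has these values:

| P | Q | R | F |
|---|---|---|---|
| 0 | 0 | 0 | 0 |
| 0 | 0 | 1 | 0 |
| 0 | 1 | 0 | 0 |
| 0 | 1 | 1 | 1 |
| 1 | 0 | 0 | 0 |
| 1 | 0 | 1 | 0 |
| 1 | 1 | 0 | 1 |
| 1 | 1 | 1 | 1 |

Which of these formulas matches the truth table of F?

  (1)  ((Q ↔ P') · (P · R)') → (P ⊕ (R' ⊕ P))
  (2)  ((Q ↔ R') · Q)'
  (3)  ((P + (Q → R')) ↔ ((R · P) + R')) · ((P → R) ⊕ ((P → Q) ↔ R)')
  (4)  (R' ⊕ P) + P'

3

(1) fails at (0,0,0): the formula yields 1, F is 0.
(2) fails at (0,0,0): the formula yields 1, F is 0.
(4) fails at (0,0,0): the formula yields 1, F is 0.
Only (3) survives; checking it on all 8 rows confirms it matches F.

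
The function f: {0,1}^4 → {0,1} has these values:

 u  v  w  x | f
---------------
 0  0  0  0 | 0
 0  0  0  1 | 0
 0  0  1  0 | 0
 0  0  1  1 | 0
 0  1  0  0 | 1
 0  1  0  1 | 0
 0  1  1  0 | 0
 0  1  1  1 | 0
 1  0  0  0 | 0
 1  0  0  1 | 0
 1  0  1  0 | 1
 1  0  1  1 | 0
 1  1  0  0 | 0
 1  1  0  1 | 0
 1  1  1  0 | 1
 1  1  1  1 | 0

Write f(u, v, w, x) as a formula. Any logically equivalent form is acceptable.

Collect the rows where f=1 — (0,1,0,0), (1,0,1,0), (1,1,1,0) — and write one minterm per row: ¬u·v·¬w·¬x, u·¬v·w·¬x, u·v·w·¬x. Their union (logical OR) reproduces the table exactly.

f(u, v, w, x) = ((((NOT u AND v) AND NOT w) AND NOT x) OR (((u AND NOT v) AND w) AND NOT x)) OR (((u AND v) AND w) AND NOT x)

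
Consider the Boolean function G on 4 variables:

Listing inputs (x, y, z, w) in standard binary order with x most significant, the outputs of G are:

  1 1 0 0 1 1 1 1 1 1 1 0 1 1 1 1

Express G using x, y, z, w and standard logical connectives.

G(x, y, z, w) = not (((((not x and not y) and z) and not w) or (((not x and not y) and z) and w)) or (((x and not y) and z) and w))

The 0-rows are (0,0,1,0), (0,0,1,1), (1,0,1,1). Take each as a conjunction (¬x·¬y·z·¬w, ¬x·¬y·z·w, x·¬y·z·w), form their disjunction, and complement — that gives a formula that is 1 everywhere G is.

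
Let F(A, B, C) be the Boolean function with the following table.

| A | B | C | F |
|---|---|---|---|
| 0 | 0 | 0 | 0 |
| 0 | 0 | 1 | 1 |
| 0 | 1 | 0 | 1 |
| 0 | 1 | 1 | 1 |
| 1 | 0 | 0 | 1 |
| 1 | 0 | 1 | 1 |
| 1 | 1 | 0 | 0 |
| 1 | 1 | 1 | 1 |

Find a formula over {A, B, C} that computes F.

F is 0 on only 2 rows — (0,0,0), (1,1,0). Writing each as a minterm (¬A·¬B·¬C, A·B·¬C) and OR-ing them characterizes exactly where F=0, so F is the negation of that disjunction.

F(A, B, C) = (((A' · B') · C') + ((A · B) · C'))'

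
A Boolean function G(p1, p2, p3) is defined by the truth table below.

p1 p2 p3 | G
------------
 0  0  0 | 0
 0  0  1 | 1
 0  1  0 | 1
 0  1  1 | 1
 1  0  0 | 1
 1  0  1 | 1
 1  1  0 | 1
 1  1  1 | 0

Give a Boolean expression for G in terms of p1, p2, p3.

There are just 2 zero rows: (0,0,0), (1,1,1). Their minterms are ¬p1·¬p2·¬p3, p1·p2·p3; the OR of those covers precisely the 0-outputs, and negating it yields G.

G(p1, p2, p3) = NOT (((NOT p1 AND NOT p2) AND NOT p3) OR ((p1 AND p2) AND p3))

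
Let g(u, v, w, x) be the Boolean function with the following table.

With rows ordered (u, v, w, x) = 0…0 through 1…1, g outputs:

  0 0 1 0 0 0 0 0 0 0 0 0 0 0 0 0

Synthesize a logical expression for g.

g(u, v, w, x) = ((not u and not v) and w) and not x

Only row (0,0,1,0) gives 1. That row's minterm ¬u·¬v·w·¬x is g directly.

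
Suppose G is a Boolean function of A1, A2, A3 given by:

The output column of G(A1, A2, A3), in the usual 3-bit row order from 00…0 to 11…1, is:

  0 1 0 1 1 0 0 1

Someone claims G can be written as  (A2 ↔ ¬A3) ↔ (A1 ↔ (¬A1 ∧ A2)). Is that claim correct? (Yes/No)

Yes

Test each input against both G and the formula:
  A1=0, A2=0, A3=0: formula gives 0, G = 0 ✓
  A1=0, A2=0, A3=1: formula gives 1, G = 1 ✓
  A1=0, A2=1, A3=0: formula gives 0, G = 0 ✓
  A1=0, A2=1, A3=1: formula gives 1, G = 1 ✓
  A1=1, A2=0, A3=0: formula gives 1, G = 1 ✓
  …and likewise for the remaining 3 rows.
Every row agrees, so the formula is equivalent.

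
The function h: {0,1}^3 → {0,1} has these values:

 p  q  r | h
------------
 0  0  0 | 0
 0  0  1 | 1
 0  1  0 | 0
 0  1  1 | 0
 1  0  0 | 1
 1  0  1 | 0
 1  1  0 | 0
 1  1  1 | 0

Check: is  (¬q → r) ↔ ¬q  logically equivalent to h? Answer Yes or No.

Test each input against both h and the formula:
  p=0, q=0, r=0: formula gives 0, h = 0 ✓
  p=0, q=0, r=1: formula gives 1, h = 1 ✓
  p=0, q=1, r=0: formula gives 0, h = 0 ✓
  p=0, q=1, r=1: formula gives 0, h = 0 ✓
  p=1, q=0, r=0: formula gives 0, but h = 1 ✗
Row (1,0,0) is a counterexample, so the formula is not equivalent to h.

No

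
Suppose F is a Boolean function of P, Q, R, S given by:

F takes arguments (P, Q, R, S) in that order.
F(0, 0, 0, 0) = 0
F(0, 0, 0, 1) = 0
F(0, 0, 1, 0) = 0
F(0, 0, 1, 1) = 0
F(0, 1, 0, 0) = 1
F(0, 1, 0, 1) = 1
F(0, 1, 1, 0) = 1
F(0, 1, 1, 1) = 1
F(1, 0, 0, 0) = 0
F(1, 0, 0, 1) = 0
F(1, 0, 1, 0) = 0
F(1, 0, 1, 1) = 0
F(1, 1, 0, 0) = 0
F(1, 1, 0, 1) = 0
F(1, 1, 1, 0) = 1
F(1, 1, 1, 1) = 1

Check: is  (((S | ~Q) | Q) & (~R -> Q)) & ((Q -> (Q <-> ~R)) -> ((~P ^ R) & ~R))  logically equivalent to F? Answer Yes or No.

Evaluate (((S | ~Q) | Q) & (~R -> Q)) & ((Q -> (Q <-> ~R)) -> ((~P ^ R) & ~R)) on each row and compare to F:
  P=0, Q=0, R=0, S=0: formula gives 0, F = 0 ✓
  P=0, Q=0, R=0, S=1: formula gives 0, F = 0 ✓
  P=0, Q=0, R=1, S=0: formula gives 0, F = 0 ✓
  P=0, Q=0, R=1, S=1: formula gives 0, F = 0 ✓
  …and likewise for the remaining 12 rows.
All 16 rows match — the expression computes F exactly.

Yes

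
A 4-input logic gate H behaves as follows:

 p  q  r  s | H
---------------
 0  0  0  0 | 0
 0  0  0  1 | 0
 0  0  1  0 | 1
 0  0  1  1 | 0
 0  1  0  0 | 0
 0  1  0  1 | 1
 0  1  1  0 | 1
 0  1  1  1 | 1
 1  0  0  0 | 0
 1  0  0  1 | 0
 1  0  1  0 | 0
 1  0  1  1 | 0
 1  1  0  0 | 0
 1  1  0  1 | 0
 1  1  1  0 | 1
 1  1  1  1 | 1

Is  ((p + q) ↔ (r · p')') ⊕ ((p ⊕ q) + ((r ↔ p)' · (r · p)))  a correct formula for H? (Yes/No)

No

Test each input against both H and the formula:
  p=0, q=0, r=0, s=0: formula gives 0, H = 0 ✓
  p=0, q=0, r=0, s=1: formula gives 0, H = 0 ✓
  p=0, q=0, r=1, s=0: formula gives 1, H = 1 ✓
  p=0, q=0, r=1, s=1: formula gives 1, but H = 0 ✗
Since they disagree at (0,0,1,1), the expression is not a correct formula for H.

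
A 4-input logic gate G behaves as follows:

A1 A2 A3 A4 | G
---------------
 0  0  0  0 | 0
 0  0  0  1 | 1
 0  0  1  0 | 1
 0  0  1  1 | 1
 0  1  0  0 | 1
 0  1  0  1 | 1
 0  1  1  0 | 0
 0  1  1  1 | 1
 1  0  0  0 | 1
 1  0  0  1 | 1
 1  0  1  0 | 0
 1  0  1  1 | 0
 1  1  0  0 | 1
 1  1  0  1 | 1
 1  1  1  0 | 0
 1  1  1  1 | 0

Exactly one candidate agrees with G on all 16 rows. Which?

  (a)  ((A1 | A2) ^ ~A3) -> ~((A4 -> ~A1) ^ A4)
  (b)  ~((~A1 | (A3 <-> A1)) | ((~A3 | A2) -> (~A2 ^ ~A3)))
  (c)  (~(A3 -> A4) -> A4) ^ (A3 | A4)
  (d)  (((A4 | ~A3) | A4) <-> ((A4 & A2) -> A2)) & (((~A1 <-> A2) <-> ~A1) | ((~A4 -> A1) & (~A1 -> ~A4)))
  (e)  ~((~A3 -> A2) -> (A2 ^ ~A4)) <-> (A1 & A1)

(b): at (0,0,0,1) it gives 0, but G = 1 — eliminated.
(c): at (0,0,0,0) it gives 1, but G = 0 — eliminated.
(d): at (0,0,0,1) it gives 0, but G = 1 — eliminated.
(e): at (0,0,0,0) it gives 1, but G = 0 — eliminated.
Only (a) survives; checking it on all 16 rows confirms it matches G.

a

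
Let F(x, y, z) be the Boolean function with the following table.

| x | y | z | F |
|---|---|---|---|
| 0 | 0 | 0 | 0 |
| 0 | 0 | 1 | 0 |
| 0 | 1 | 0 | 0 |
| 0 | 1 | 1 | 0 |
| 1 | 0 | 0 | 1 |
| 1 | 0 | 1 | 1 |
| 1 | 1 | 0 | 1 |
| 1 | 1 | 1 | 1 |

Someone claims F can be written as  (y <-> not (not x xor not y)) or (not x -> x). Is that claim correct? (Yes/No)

Yes

Test each input against both F and the formula:
  x=0, y=0, z=0: formula gives 0, F = 0 ✓
  x=0, y=0, z=1: formula gives 0, F = 0 ✓
  x=0, y=1, z=0: formula gives 0, F = 0 ✓
  x=0, y=1, z=1: formula gives 0, F = 0 ✓
  x=1, y=0, z=0: formula gives 1, F = 1 ✓
  …and likewise for the remaining 3 rows.
No disagreement on any input; they are logically equivalent.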